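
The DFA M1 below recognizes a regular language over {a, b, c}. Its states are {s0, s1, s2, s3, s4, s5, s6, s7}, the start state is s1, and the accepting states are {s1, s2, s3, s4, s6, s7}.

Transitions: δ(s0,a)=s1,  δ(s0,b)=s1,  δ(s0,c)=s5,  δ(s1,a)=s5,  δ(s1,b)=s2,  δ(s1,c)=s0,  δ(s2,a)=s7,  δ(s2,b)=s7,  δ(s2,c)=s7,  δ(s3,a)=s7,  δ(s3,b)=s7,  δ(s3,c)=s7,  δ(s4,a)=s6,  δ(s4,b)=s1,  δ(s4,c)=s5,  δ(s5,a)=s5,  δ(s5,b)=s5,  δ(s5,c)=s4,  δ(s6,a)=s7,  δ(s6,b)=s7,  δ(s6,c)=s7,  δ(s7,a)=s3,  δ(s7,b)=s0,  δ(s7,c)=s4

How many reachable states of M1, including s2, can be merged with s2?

3

All states are reachable from the start state.
P0 = {s1,s2,s3,s4,s6,s7} | {s0,s5}.
On input a, block {s1,s2,s3,s4,s6,s7} splits into {s2,s3,s4,s6,s7} and {s1}.
On input b, block {s2,s3,s4,s6,s7} splits into {s2,s3,s6} and {s4} and {s7}.
On input a, block {s0,s5} splits into {s0} and {s5}.
No further refinement is possible. Final partition (6 blocks): {s2,s3,s6} | {s0} | {s1} | {s4} | {s7} | {s5}.
State s2 belongs to the block {s2,s3,s6}, which has 3 states.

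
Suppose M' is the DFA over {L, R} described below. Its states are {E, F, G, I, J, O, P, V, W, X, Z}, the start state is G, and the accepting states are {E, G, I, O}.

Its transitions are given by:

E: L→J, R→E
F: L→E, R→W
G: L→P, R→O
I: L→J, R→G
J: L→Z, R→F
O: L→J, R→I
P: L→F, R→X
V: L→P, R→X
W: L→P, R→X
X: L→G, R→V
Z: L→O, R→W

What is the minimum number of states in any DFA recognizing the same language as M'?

Every state is reachable, so we keep all 11.
Initial partition by acceptance: {E,G,I,O} | {F,J,P,V,W,X,Z}.
Split {F,J,P,V,W,X,Z} by δ(·,L) → {J,P,V,W} and {F,X,Z}.
Refine {J,P,V,W} on symbol L: members go to different blocks, giving {J,P} and {V,W}.
No further refinement is possible. Final partition (4 blocks): {E,G,I,O} | {J,P} | {F,X,Z} | {V,W}.

4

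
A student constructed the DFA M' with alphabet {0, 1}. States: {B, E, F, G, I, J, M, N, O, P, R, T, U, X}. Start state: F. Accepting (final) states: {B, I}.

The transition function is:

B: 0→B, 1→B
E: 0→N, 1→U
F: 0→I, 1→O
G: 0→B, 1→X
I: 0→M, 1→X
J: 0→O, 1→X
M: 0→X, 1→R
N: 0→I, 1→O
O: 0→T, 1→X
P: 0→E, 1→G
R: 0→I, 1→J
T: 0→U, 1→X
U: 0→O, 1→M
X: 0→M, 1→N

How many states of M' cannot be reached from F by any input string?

BFS from F reaches {F, I, J, M, N, O, R, T, U, X}; the 4 state(s) B, E, G, P are never visited.

4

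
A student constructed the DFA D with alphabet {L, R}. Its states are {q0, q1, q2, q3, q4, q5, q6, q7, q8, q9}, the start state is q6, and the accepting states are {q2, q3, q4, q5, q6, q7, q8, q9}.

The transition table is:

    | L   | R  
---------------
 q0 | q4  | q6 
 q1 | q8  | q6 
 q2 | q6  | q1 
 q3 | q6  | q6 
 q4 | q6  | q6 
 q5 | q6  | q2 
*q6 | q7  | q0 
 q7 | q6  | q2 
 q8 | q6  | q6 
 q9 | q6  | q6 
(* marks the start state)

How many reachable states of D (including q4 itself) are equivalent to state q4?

2

States {q3,q5,q9} cannot be reached from the start state, so discard them.
Start with accepting vs non-accepting: {q2,q4,q6,q7,q8} | {q0,q1}.
Refine {q2,q4,q6,q7,q8} on symbol R: members go to different blocks, giving {q4,q7,q8} and {q2,q6}.
Split {q2,q6} by δ(·,L) → {q2} and {q6}.
Split {q4,q7,q8} by δ(·,R) → {q4,q8} and {q7}.
No further refinement is possible. Final partition (5 blocks): {q4,q8} | {q0,q1} | {q2} | {q6} | {q7}.
The equivalence class containing q4 is {q4,q8}, of size 2.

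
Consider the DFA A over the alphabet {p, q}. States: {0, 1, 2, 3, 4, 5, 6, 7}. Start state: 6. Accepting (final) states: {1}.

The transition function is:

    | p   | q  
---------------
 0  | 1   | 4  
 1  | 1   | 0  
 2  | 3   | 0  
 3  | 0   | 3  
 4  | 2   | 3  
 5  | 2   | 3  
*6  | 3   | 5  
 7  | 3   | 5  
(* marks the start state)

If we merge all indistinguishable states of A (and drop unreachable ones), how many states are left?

States {7} cannot be reached from the start state, so discard them.
P0 = {1} | {0,2,3,4,5,6}.
Split {0,2,3,4,5,6} by δ(·,p) → {2,3,4,5,6} and {0}.
On input p, block {2,3,4,5,6} splits into {2,4,5,6} and {3}.
Refine {2,4,5,6} on symbol p: members go to different blocks, giving {2,6} and {4,5}.
On input q, block {2,6} splits into {2} and {6}.
The partition is now stable with 6 blocks: {1} | {2} | {0} | {3} | {4,5} | {6}.

6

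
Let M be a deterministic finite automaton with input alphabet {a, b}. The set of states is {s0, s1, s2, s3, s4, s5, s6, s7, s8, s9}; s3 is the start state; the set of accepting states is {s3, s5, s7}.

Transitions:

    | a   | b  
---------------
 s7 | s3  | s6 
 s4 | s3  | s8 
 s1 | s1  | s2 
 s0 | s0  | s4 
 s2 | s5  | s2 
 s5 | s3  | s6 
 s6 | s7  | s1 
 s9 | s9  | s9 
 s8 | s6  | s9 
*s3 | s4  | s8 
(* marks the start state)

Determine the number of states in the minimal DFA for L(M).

8

Reachable states from the start: {s1,s2,s3,s4,s5,s6,s7,s8,s9}. Unreachable: {s0} — drop them.
Initial partition by acceptance: {s3,s5,s7} | {s1,s2,s4,s6,s8,s9}.
Refine {s3,s5,s7} on symbol a: members go to different blocks, giving {s5,s7} and {s3}.
Split {s1,s2,s4,s6,s8,s9} by δ(·,a) → {s1,s8,s9} and {s2,s6} and {s4}.
Refine {s1,s8,s9} on symbol a: members go to different blocks, giving {s1,s9} and {s8}.
On input b, block {s1,s9} splits into {s1} and {s9}.
Refine {s2,s6} on symbol b: members go to different blocks, giving {s2} and {s6}.
Stable partition: {s5,s7} | {s1} | {s3} | {s2} | {s4} | {s8} | {s9} | {s6} — 8 equivalence classes.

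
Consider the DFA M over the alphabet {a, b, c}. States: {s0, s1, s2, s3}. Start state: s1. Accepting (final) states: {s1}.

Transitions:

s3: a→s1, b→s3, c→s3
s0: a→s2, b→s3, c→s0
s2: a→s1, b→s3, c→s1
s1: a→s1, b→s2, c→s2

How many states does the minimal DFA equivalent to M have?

First remove the unreachable states {s0}; 3 states remain.
Start with accepting vs non-accepting: {s1} | {s2,s3}.
Refine {s2,s3} on symbol c: members go to different blocks, giving {s2} and {s3}.
No further refinement is possible. Final partition (3 blocks): {s1} | {s2} | {s3}.

3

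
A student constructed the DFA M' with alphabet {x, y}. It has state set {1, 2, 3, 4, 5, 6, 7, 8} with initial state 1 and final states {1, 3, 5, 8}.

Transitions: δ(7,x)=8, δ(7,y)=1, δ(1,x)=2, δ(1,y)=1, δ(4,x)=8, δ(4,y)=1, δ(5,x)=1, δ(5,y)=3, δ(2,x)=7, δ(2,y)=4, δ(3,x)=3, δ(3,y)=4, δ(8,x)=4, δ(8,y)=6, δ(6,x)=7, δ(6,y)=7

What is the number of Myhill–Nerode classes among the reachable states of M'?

States {3,5} cannot be reached from the start state, so discard them.
Initial partition by acceptance: {1,8} | {2,4,6,7}.
Refine {1,8} on symbol y: members go to different blocks, giving {1} and {8}.
On input x, block {2,4,6,7} splits into {2,6} and {4,7}.
The partition is now stable with 4 blocks: {1} | {2,6} | {8} | {4,7}.

4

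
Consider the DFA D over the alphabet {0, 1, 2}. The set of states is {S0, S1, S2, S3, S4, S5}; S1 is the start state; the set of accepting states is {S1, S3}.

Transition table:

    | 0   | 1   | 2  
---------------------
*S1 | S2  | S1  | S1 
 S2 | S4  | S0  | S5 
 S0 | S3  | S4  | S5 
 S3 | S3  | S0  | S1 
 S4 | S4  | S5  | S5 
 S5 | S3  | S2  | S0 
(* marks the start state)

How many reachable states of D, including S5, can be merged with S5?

2

All states are reachable from the start state.
P0 = {S1,S3} | {S0,S2,S4,S5}.
On input 0, block {S1,S3} splits into {S1} and {S3}.
Refine {S0,S2,S4,S5} on symbol 0: members go to different blocks, giving {S0,S5} and {S2,S4}.
Stable partition: {S1} | {S0,S5} | {S3} | {S2,S4} — 4 equivalence classes.
The equivalence class containing S5 is {S0,S5}, of size 2.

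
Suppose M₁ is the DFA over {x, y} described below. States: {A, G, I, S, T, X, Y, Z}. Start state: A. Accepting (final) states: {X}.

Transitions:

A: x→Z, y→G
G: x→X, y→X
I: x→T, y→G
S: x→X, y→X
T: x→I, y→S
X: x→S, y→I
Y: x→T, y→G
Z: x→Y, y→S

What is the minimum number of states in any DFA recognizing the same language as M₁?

Initial partition by acceptance: {X} | {A,G,I,S,T,Y,Z}.
Split {A,G,I,S,T,Y,Z} by δ(·,x) → {A,I,T,Y,Z} and {G,S}.
Stable partition: {X} | {A,I,T,Y,Z} | {G,S} — 3 equivalence classes.

3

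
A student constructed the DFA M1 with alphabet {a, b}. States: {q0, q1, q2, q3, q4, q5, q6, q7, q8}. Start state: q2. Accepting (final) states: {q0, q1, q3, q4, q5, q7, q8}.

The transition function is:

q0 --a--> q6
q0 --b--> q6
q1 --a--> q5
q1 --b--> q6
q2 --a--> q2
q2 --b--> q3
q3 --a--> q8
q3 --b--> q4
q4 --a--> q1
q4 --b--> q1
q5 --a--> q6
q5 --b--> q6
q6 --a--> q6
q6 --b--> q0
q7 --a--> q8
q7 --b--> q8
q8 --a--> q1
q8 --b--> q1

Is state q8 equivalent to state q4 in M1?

Reachable states from the start: {q0,q1,q2,q3,q4,q5,q6,q8}. Unreachable: {q7} — drop them.
Initial partition by acceptance: {q0,q1,q3,q4,q5,q8} | {q2,q6}.
Refine {q0,q1,q3,q4,q5,q8} on symbol a: members go to different blocks, giving {q1,q3,q4,q8} and {q0,q5}.
On input a, block {q1,q3,q4,q8} splits into {q3,q4,q8} and {q1}.
Refine {q3,q4,q8} on symbol a: members go to different blocks, giving {q4,q8} and {q3}.
Refine {q2,q6} on symbol b: members go to different blocks, giving {q2} and {q6}.
The partition is now stable with 6 blocks: {q4,q8} | {q2} | {q0,q5} | {q1} | {q3} | {q6}.
q8 and q4 lie in the same block of the stable partition, so they are equivalent — no string distinguishes them.

Yes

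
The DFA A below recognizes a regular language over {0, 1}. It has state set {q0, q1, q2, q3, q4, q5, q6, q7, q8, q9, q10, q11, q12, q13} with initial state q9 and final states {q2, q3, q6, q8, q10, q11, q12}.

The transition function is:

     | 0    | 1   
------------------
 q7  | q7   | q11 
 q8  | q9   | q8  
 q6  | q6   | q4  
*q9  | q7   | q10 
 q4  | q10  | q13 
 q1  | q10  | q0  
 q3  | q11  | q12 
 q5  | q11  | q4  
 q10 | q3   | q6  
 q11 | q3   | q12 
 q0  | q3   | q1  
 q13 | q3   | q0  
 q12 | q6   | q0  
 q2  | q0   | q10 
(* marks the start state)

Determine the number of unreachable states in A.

3

Starting at q9 and following transitions, the reachable set is {q0, q1, q3, q4, q6, q7, q9, q10, q11, q12, q13}. That leaves q2, q5, q8 unreachable — 3 in total.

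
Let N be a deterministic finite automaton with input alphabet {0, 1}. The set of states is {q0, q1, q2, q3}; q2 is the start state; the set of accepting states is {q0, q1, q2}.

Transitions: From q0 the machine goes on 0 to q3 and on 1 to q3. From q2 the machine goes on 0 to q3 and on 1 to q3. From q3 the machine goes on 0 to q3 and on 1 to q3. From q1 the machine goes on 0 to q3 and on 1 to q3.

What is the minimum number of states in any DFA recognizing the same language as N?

2

Reachable states from the start: {q2,q3}. Unreachable: {q0,q1} — drop them.
P0 = {q2} | {q3}.
Stable partition: {q2} | {q3} — 2 equivalence classes.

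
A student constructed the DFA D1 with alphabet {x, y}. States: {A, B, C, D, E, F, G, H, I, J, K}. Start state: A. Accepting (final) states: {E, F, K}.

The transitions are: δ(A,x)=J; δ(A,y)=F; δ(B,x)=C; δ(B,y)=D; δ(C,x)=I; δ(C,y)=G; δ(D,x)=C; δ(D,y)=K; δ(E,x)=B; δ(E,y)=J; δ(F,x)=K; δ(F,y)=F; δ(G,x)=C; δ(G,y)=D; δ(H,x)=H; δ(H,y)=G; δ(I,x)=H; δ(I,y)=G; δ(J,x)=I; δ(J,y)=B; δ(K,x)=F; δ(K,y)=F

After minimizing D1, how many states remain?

States {E} cannot be reached from the start state, so discard them.
Initial partition by acceptance: {F,K} | {A,B,C,D,G,H,I,J}.
On input y, block {A,B,C,D,G,H,I,J} splits into {B,C,G,H,I,J} and {A,D}.
On input y, block {B,C,G,H,I,J} splits into {C,H,I,J} and {B,G}.
The partition is now stable with 4 blocks: {F,K} | {C,H,I,J} | {A,D} | {B,G}.

4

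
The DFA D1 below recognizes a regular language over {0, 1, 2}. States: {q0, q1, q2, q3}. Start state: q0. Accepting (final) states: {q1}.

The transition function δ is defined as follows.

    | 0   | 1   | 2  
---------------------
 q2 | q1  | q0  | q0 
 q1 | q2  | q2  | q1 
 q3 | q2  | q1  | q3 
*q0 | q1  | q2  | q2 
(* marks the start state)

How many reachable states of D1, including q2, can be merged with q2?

2

First remove the unreachable states {q3}; 3 states remain.
Start with accepting vs non-accepting: {q1} | {q0,q2}.
No further refinement is possible. Final partition (2 blocks): {q1} | {q0,q2}.
The equivalence class containing q2 is {q0,q2}, of size 2.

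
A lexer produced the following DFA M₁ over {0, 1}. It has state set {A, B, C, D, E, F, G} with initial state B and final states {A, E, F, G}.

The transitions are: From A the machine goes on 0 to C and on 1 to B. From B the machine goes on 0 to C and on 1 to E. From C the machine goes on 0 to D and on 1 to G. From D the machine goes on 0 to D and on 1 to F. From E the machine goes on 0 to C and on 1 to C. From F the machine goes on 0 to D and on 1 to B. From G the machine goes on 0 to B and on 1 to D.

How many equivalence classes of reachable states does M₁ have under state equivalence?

States {A} cannot be reached from the start state, so discard them.
P0 = {E,F,G} | {B,C,D}.
No further refinement is possible. Final partition (2 blocks): {E,F,G} | {B,C,D}.

2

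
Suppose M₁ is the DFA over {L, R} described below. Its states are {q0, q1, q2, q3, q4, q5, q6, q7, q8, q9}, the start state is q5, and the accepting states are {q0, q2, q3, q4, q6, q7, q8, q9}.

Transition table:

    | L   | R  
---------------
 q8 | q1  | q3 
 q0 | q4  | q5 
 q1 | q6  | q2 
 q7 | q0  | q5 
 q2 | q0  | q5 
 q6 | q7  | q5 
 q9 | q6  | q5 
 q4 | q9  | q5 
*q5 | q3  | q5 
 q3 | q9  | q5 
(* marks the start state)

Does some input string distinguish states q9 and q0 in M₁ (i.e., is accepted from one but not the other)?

No

States {q1,q2,q8} cannot be reached from the start state, so discard them.
Start with accepting vs non-accepting: {q0,q3,q4,q6,q7,q9} | {q5}.
No further refinement is possible. Final partition (2 blocks): {q0,q3,q4,q6,q7,q9} | {q5}.
q9 and q0 lie in the same block of the stable partition, so they are equivalent — no string distinguishes them.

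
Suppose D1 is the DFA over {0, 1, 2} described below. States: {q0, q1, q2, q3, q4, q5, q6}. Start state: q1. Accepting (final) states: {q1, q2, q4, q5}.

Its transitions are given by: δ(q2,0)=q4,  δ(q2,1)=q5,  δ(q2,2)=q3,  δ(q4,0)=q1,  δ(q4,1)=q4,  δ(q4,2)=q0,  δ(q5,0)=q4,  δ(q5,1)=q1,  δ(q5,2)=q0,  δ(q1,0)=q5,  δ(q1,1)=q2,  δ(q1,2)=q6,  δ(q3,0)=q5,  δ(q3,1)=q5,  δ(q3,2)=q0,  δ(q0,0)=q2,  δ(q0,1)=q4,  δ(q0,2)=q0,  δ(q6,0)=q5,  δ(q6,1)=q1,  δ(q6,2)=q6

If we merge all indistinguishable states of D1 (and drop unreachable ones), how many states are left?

Every state is reachable, so we keep all 7.
Start with accepting vs non-accepting: {q1,q2,q4,q5} | {q0,q3,q6}.
The partition is now stable with 2 blocks: {q1,q2,q4,q5} | {q0,q3,q6}.

2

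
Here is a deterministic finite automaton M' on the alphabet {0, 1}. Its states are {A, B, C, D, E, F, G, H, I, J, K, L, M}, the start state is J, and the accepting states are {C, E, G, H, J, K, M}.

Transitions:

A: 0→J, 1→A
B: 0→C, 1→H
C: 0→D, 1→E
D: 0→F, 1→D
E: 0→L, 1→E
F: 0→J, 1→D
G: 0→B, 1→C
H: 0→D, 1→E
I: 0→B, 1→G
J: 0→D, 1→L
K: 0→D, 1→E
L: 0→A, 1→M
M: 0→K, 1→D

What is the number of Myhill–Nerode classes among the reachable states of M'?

First remove the unreachable states {B,C,G,H,I}; 8 states remain.
Initial partition by acceptance: {E,J,K,M} | {A,D,F,L}.
On input 0, block {E,J,K,M} splits into {E,J,K} and {M}.
Refine {E,J,K} on symbol 1: members go to different blocks, giving {E,K} and {J}.
Refine {A,D,F,L} on symbol 0: members go to different blocks, giving {A,F} and {D,L}.
Split {A,F} by δ(·,1) → {A} and {F}.
Refine {D,L} on symbol 0: members go to different blocks, giving {D} and {L}.
Split {E,K} by δ(·,0) → {E} and {K}.
Stable partition: {E} | {A} | {M} | {J} | {D} | {F} | {L} | {K} — 8 equivalence classes.

8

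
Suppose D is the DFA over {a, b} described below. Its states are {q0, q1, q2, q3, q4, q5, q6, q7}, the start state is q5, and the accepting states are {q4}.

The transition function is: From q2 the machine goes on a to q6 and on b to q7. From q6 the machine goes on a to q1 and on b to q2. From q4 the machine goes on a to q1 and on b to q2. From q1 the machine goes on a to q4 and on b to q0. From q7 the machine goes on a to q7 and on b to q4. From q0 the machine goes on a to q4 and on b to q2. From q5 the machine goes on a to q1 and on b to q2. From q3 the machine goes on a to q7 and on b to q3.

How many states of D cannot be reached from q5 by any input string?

No path from q5 leads to q3; the other 7 states are all reachable.

1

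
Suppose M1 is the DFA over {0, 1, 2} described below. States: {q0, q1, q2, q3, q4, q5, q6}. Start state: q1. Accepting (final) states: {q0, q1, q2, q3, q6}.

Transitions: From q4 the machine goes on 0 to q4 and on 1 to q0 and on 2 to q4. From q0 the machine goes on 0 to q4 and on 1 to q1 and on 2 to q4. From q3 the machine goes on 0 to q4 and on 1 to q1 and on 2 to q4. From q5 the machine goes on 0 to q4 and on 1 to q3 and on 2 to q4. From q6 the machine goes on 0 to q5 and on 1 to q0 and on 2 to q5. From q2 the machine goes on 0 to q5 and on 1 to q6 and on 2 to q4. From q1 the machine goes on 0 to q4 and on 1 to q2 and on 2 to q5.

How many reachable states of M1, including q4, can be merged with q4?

2

All states are reachable from the start state.
Initial partition by acceptance: {q0,q1,q2,q3,q6} | {q4,q5}.
Stable partition: {q0,q1,q2,q3,q6} | {q4,q5} — 2 equivalence classes.
State q4 belongs to the block {q4,q5}, which has 2 states.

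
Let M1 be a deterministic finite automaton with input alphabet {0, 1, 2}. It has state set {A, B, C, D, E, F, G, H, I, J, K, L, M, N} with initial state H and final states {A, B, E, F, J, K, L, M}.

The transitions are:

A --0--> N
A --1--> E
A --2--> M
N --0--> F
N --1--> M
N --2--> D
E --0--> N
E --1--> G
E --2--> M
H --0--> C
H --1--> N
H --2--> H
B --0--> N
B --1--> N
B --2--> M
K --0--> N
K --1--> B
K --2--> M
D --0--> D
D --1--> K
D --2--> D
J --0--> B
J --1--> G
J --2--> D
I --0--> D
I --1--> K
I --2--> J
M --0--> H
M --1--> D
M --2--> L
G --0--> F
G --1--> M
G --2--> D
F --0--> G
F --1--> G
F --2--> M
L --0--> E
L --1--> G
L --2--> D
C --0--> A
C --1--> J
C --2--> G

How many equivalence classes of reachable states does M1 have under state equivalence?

8

Reachable states from the start: {A,B,C,D,E,F,G,H,J,K,L,M,N}. Unreachable: {I} — drop them.
Start with accepting vs non-accepting: {A,B,E,F,J,K,L,M} | {C,D,G,H,N}.
On input 0, block {A,B,E,F,J,K,L,M} splits into {A,B,E,F,K,M} and {J,L}.
On input 1, block {A,B,E,F,K,M} splits into {B,E,F,M} and {A,K}.
Refine {B,E,F,M} on symbol 2: members go to different blocks, giving {B,E,F} and {M}.
Refine {C,D,G,H,N} on symbol 0: members go to different blocks, giving {D,H} and {G,N} and {C}.
Refine {D,H} on symbol 0: members go to different blocks, giving {D} and {H}.
No further refinement is possible. Final partition (8 blocks): {B,E,F} | {D} | {J,L} | {A,K} | {M} | {G,N} | {C} | {H}.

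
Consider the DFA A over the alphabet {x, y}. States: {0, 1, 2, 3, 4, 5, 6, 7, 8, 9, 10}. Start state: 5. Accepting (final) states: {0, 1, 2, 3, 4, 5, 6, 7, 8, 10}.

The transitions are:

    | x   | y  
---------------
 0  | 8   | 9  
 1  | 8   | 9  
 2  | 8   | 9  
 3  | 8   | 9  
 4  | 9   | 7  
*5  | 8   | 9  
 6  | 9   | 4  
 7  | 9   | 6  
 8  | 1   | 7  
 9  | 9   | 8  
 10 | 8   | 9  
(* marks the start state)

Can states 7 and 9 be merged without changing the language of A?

States {0,2,3,10} cannot be reached from the start state, so discard them.
Initial partition by acceptance: {1,4,5,6,7,8} | {9}.
Split {1,4,5,6,7,8} by δ(·,x) → {1,5,8} and {4,6,7}.
Split {1,5,8} by δ(·,y) → {1,5} and {8}.
Stable partition: {1,5} | {9} | {4,6,7} | {8} — 4 equivalence classes.
7 and 9 end up in different blocks, so they are distinguishable. For instance, the string 'ε' is accepted from only 7.

No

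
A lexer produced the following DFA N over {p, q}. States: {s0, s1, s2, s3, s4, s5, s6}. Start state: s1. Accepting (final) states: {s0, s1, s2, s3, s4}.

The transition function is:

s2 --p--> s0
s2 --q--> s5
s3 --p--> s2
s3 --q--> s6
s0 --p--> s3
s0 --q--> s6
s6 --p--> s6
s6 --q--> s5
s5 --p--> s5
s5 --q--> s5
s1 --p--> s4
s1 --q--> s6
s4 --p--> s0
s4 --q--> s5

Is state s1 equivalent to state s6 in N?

No

P0 = {s0,s1,s2,s3,s4} | {s5,s6}.
The partition is now stable with 2 blocks: {s0,s1,s2,s3,s4} | {s5,s6}.
s1 and s6 end up in different blocks, so they are distinguishable. For instance, the string 'ε' is accepted from only s1.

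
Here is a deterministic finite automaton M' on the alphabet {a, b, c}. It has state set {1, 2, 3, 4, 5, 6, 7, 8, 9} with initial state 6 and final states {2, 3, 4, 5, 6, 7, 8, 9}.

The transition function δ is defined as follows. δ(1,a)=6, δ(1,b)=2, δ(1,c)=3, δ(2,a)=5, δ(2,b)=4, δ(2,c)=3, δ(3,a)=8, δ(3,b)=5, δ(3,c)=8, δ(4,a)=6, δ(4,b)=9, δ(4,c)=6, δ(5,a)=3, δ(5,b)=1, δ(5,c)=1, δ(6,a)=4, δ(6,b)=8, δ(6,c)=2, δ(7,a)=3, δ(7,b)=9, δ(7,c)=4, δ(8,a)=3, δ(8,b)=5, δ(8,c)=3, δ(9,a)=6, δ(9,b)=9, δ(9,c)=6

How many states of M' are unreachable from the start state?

1

Starting at 6 and following transitions, the reachable set is {1, 2, 3, 4, 5, 6, 8, 9}. That leaves 7 unreachable — 1 in total.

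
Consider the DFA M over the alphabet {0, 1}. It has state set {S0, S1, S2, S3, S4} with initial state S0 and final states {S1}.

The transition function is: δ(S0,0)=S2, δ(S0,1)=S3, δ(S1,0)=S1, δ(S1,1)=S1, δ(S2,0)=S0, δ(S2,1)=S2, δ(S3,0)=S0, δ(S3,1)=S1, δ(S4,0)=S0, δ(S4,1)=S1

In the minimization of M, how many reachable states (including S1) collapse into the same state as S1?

1

Reachable states from the start: {S0,S1,S2,S3}. Unreachable: {S4} — drop them.
P0 = {S1} | {S0,S2,S3}.
On input 1, block {S0,S2,S3} splits into {S0,S2} and {S3}.
Refine {S0,S2} on symbol 1: members go to different blocks, giving {S0} and {S2}.
No further refinement is possible. Final partition (4 blocks): {S1} | {S0} | {S3} | {S2}.
The equivalence class containing S1 is {S1}, of size 1.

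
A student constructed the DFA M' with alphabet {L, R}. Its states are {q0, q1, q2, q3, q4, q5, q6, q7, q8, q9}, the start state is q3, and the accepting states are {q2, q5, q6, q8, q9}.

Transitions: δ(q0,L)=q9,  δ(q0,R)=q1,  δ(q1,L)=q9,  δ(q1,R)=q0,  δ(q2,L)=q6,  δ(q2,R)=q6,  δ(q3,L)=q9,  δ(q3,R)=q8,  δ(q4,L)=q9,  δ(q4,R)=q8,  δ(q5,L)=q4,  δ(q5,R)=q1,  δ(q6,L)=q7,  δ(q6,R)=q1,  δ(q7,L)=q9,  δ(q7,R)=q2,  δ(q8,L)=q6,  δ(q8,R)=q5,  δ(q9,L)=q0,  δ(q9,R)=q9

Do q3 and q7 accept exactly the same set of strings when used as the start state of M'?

Start with accepting vs non-accepting: {q2,q5,q6,q8,q9} | {q0,q1,q3,q4,q7}.
On input L, block {q2,q5,q6,q8,q9} splits into {q5,q6,q9} and {q2,q8}.
Refine {q5,q6,q9} on symbol R: members go to different blocks, giving {q5,q6} and {q9}.
Split {q0,q1,q3,q4,q7} by δ(·,R) → {q3,q4,q7} and {q0,q1}.
Stable partition: {q5,q6} | {q3,q4,q7} | {q2,q8} | {q9} | {q0,q1} — 5 equivalence classes.
q3 and q7 lie in the same block of the stable partition, so they are equivalent — no string distinguishes them.

Yes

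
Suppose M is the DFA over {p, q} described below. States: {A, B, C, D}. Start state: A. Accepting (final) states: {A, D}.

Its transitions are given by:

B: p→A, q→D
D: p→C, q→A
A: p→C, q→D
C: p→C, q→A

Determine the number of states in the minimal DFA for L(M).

2

Reachable states from the start: {A,C,D}. Unreachable: {B} — drop them.
P0 = {A,D} | {C}.
No further refinement is possible. Final partition (2 blocks): {A,D} | {C}.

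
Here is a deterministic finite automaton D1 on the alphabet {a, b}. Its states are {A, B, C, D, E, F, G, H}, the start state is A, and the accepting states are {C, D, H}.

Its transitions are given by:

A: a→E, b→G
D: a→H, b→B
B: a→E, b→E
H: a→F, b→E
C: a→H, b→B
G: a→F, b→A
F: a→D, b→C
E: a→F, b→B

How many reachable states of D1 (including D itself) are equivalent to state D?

2

All states are reachable from the start state.
P0 = {C,D,H} | {A,B,E,F,G}.
Split {C,D,H} by δ(·,a) → {C,D} and {H}.
Split {A,B,E,F,G} by δ(·,a) → {A,B,E,G} and {F}.
Refine {A,B,E,G} on symbol a: members go to different blocks, giving {A,B} and {E,G}.
No further refinement is possible. Final partition (5 blocks): {C,D} | {A,B} | {H} | {F} | {E,G}.
State D belongs to the block {C,D}, which has 2 states.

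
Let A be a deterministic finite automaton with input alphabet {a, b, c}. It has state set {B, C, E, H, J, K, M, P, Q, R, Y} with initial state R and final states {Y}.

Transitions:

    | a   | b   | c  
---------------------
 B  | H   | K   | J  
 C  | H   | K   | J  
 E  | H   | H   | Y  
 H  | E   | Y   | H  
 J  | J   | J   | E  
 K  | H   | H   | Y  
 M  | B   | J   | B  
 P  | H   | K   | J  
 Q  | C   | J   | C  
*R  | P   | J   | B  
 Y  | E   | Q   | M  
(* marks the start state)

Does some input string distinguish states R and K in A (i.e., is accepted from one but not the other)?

Yes

P0 = {Y} | {B,C,E,H,J,K,M,P,Q,R}.
Split {B,C,E,H,J,K,M,P,Q,R} by δ(·,b) → {B,C,E,J,K,M,P,Q,R} and {H}.
Split {B,C,E,J,K,M,P,Q,R} by δ(·,a) → {B,C,E,K,P} and {J,M,Q,R}.
Refine {B,C,E,K,P} on symbol b: members go to different blocks, giving {B,C,P} and {E,K}.
Refine {J,M,Q,R} on symbol a: members go to different blocks, giving {M,Q,R} and {J}.
Stable partition: {Y} | {B,C,P} | {H} | {M,Q,R} | {E,K} | {J} — 6 equivalence classes.
R and K end up in different blocks, so they are distinguishable. For instance, the string 'c' is accepted from only K.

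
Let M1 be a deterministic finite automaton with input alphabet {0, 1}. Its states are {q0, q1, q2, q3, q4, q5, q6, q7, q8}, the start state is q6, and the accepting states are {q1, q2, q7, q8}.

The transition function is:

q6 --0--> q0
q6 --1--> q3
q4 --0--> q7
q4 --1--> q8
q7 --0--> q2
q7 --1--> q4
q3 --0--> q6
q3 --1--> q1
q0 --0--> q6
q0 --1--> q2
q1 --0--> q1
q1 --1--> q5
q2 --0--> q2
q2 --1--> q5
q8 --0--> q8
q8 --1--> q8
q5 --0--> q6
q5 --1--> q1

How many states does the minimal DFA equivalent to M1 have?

3

Reachable states from the start: {q0,q1,q2,q3,q5,q6}. Unreachable: {q4,q7,q8} — drop them.
P0 = {q1,q2} | {q0,q3,q5,q6}.
On input 1, block {q0,q3,q5,q6} splits into {q0,q3,q5} and {q6}.
No further refinement is possible. Final partition (3 blocks): {q1,q2} | {q0,q3,q5} | {q6}.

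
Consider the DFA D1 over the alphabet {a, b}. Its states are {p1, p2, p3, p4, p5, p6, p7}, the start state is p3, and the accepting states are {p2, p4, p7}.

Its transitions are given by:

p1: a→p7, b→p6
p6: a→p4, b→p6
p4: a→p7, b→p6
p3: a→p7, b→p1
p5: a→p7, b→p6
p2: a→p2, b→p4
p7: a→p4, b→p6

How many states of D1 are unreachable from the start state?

Starting at p3 and following transitions, the reachable set is {p1, p3, p4, p6, p7}. That leaves p2, p5 unreachable — 2 in total.

2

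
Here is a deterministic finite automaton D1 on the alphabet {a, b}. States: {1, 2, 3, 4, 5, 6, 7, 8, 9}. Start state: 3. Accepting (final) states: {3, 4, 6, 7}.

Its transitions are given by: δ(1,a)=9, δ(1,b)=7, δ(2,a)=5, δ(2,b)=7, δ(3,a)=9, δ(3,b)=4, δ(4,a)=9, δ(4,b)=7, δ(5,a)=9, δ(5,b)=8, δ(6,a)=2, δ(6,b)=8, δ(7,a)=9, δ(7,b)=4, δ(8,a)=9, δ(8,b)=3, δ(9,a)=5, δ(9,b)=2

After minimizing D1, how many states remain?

3

States {1,6} cannot be reached from the start state, so discard them.
Initial partition by acceptance: {3,4,7} | {2,5,8,9}.
On input b, block {2,5,8,9} splits into {2,8} and {5,9}.
The partition is now stable with 3 blocks: {3,4,7} | {2,8} | {5,9}.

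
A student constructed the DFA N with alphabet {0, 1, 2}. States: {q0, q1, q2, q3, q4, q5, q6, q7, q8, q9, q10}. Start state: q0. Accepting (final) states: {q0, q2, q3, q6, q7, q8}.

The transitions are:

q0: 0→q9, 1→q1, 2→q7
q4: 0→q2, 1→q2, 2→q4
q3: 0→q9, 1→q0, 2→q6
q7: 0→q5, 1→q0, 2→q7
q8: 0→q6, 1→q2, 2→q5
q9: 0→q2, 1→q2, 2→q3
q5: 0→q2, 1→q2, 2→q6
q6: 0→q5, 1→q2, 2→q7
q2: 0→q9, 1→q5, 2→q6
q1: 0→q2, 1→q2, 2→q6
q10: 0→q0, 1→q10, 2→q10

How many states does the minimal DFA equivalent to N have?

3

First remove the unreachable states {q4,q8,q10}; 8 states remain.
Initial partition by acceptance: {q0,q2,q3,q6,q7} | {q1,q5,q9}.
On input 1, block {q0,q2,q3,q6,q7} splits into {q3,q6,q7} and {q0,q2}.
Stable partition: {q3,q6,q7} | {q1,q5,q9} | {q0,q2} — 3 equivalence classes.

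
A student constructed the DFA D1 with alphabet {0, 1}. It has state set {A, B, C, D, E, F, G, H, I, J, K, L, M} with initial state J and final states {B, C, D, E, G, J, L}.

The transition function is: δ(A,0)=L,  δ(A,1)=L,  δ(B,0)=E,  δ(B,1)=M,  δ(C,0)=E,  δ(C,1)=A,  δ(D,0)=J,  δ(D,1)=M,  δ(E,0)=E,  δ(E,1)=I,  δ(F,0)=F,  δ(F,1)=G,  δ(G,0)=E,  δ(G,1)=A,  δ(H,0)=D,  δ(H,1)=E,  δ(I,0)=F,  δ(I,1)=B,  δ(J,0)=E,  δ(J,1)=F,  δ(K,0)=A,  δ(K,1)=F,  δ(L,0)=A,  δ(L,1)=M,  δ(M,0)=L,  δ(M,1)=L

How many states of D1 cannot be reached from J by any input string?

4

No path from J leads to C, D, H, K; the other 9 states are all reachable.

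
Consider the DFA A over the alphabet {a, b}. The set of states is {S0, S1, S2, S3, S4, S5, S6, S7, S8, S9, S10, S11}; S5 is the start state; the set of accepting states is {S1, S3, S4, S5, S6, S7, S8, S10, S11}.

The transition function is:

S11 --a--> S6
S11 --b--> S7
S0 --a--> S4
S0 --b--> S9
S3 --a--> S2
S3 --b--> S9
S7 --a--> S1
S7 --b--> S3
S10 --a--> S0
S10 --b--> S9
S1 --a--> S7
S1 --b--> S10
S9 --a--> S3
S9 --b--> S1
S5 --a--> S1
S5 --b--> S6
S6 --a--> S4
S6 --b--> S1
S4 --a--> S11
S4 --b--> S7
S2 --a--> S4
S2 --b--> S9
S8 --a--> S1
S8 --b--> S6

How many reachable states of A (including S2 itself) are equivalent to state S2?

2

First remove the unreachable states {S8}; 11 states remain.
Start with accepting vs non-accepting: {S1,S3,S4,S5,S6,S7,S10,S11} | {S0,S2,S9}.
On input a, block {S1,S3,S4,S5,S6,S7,S10,S11} splits into {S1,S4,S5,S6,S7,S11} and {S3,S10}.
On input b, block {S1,S4,S5,S6,S7,S11} splits into {S4,S5,S6,S11} and {S1,S7}.
Refine {S4,S5,S6,S11} on symbol a: members go to different blocks, giving {S4,S6,S11} and {S5}.
On input a, block {S0,S2,S9} splits into {S0,S2} and {S9}.
Stable partition: {S4,S6,S11} | {S0,S2} | {S3,S10} | {S1,S7} | {S5} | {S9} — 6 equivalence classes.
State S2 belongs to the block {S0,S2}, which has 2 states.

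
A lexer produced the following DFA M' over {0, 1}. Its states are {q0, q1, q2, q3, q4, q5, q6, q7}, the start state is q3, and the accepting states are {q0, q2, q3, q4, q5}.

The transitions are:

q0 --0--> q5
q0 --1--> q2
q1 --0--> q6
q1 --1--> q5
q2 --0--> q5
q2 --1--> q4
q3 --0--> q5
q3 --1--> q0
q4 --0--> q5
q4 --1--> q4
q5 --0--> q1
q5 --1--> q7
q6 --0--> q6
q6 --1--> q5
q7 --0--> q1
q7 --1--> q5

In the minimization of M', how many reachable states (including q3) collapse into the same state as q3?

Initial partition by acceptance: {q0,q2,q3,q4,q5} | {q1,q6,q7}.
On input 0, block {q0,q2,q3,q4,q5} splits into {q0,q2,q3,q4} and {q5}.
No further refinement is possible. Final partition (3 blocks): {q0,q2,q3,q4} | {q1,q6,q7} | {q5}.
State q3 belongs to the block {q0,q2,q3,q4}, which has 4 states.

4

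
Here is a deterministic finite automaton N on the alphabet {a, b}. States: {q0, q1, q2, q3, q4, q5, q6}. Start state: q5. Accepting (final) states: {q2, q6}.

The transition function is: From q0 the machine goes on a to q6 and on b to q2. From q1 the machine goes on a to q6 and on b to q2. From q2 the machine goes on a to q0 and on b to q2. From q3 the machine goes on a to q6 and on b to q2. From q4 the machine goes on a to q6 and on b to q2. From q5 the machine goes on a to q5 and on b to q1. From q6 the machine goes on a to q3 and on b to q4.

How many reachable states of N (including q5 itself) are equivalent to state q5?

1

Every state is reachable, so we keep all 7.
Start with accepting vs non-accepting: {q2,q6} | {q0,q1,q3,q4,q5}.
Refine {q2,q6} on symbol b: members go to different blocks, giving {q2} and {q6}.
Refine {q0,q1,q3,q4,q5} on symbol a: members go to different blocks, giving {q0,q1,q3,q4} and {q5}.
Stable partition: {q2} | {q0,q1,q3,q4} | {q6} | {q5} — 4 equivalence classes.
State q5 belongs to the block {q5}, which has 1 states.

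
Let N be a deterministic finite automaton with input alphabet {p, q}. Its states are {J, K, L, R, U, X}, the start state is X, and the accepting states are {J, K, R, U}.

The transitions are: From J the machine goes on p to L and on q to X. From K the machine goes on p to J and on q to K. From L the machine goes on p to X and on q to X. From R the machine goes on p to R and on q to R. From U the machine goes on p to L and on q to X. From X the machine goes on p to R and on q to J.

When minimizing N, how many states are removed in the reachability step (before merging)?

2

No path from X leads to K, U; the other 4 states are all reachable.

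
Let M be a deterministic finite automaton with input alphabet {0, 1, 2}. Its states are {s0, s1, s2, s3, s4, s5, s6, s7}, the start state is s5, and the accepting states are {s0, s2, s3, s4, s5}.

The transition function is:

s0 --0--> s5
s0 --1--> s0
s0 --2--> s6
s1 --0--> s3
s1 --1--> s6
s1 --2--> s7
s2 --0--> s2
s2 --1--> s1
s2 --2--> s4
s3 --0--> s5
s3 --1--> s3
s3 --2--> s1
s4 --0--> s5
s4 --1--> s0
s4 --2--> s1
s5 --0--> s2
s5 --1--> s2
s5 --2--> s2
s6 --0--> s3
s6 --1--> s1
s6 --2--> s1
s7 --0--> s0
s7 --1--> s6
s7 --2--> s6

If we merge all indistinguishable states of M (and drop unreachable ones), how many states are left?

4

P0 = {s0,s2,s3,s4,s5} | {s1,s6,s7}.
Split {s0,s2,s3,s4,s5} by δ(·,1) → {s0,s3,s4,s5} and {s2}.
On input 0, block {s0,s3,s4,s5} splits into {s0,s3,s4} and {s5}.
No further refinement is possible. Final partition (4 blocks): {s0,s3,s4} | {s1,s6,s7} | {s2} | {s5}.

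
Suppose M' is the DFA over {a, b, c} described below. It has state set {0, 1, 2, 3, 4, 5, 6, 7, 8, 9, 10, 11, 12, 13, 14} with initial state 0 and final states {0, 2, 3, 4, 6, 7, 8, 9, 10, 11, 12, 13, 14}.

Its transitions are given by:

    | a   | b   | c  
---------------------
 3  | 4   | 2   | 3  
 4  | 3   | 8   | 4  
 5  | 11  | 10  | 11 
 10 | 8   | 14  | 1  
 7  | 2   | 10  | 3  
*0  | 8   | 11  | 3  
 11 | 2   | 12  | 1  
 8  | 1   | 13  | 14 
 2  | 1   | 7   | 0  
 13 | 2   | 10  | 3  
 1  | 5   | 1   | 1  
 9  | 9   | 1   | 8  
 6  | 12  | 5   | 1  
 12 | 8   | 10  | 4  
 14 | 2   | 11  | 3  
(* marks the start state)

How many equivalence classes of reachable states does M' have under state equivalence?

First remove the unreachable states {6,9}; 13 states remain.
Start with accepting vs non-accepting: {0,2,3,4,7,8,10,11,12,13,14} | {1,5}.
On input a, block {0,2,3,4,7,8,10,11,12,13,14} splits into {0,3,4,7,10,11,12,13,14} and {2,8}.
On input a, block {0,3,4,7,10,11,12,13,14} splits into {0,7,10,11,12,13,14} and {3,4}.
Refine {0,7,10,11,12,13,14} on symbol c: members go to different blocks, giving {0,7,12,13,14} and {10,11}.
On input a, block {1,5} splits into {1} and {5}.
Stable partition: {0,7,12,13,14} | {1} | {2,8} | {3,4} | {10,11} | {5} — 6 equivalence classes.

6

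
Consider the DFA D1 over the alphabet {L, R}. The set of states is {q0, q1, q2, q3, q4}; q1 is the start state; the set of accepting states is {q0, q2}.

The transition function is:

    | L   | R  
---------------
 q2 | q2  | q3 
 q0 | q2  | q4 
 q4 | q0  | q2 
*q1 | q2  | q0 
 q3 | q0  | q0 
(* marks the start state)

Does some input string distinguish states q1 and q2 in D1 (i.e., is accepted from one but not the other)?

Yes

Initial partition by acceptance: {q0,q2} | {q1,q3,q4}.
No further refinement is possible. Final partition (2 blocks): {q0,q2} | {q1,q3,q4}.
q1 and q2 end up in different blocks, so they are distinguishable. For instance, the string 'ε' is accepted from only q2.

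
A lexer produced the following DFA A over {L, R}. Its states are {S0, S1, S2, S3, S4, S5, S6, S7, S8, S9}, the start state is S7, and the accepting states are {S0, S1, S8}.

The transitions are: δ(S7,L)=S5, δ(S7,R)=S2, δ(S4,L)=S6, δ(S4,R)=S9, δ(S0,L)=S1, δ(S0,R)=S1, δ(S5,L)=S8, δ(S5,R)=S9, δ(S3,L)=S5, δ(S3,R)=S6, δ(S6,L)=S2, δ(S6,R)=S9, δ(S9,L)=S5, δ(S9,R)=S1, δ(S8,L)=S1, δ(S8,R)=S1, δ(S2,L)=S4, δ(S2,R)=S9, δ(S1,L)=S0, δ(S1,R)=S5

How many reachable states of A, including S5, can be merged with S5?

First remove the unreachable states {S3}; 9 states remain.
Start with accepting vs non-accepting: {S0,S1,S8} | {S2,S4,S5,S6,S7,S9}.
Refine {S0,S1,S8} on symbol R: members go to different blocks, giving {S0,S8} and {S1}.
Split {S2,S4,S5,S6,S7,S9} by δ(·,L) → {S2,S4,S6,S7,S9} and {S5}.
Split {S2,S4,S6,S7,S9} by δ(·,L) → {S2,S4,S6} and {S7,S9}.
Split {S7,S9} by δ(·,R) → {S7} and {S9}.
The partition is now stable with 6 blocks: {S0,S8} | {S2,S4,S6} | {S1} | {S5} | {S7} | {S9}.
The equivalence class containing S5 is {S5}, of size 1.

1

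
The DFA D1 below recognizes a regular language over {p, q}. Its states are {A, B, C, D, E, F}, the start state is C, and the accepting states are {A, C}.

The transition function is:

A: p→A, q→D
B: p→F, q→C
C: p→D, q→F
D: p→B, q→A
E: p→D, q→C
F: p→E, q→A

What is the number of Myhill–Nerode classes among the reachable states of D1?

4

P0 = {A,C} | {B,D,E,F}.
On input p, block {A,C} splits into {A} and {C}.
Split {B,D,E,F} by δ(·,q) → {B,E} and {D,F}.
No further refinement is possible. Final partition (4 blocks): {A} | {B,E} | {C} | {D,F}.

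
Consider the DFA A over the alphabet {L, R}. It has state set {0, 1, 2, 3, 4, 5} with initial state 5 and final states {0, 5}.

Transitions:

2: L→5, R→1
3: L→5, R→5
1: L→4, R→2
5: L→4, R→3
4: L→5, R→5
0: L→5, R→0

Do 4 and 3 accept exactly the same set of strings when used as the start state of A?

Yes

States {0,1,2} cannot be reached from the start state, so discard them.
Start with accepting vs non-accepting: {5} | {3,4}.
Stable partition: {5} | {3,4} — 2 equivalence classes.
4 and 3 lie in the same block of the stable partition, so they are equivalent — no string distinguishes them.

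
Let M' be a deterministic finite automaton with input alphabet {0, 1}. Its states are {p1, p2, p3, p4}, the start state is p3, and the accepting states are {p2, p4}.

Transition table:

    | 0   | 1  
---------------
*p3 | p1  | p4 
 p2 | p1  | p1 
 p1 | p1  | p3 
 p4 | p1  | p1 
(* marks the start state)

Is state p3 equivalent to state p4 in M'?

No

Reachable states from the start: {p1,p3,p4}. Unreachable: {p2} — drop them.
Initial partition by acceptance: {p4} | {p1,p3}.
Split {p1,p3} by δ(·,1) → {p1} and {p3}.
No further refinement is possible. Final partition (3 blocks): {p4} | {p1} | {p3}.
p3 and p4 end up in different blocks, so they are distinguishable. For instance, the string 'ε' is accepted from only p4.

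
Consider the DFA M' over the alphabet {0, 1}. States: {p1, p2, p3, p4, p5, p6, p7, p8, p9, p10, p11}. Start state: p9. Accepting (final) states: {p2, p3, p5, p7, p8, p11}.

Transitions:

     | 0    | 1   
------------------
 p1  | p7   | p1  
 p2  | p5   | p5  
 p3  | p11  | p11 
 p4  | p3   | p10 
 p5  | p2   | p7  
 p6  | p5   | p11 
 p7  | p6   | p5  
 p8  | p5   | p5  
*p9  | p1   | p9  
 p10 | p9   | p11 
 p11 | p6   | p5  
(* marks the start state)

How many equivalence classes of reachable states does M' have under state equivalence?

Reachable states from the start: {p1,p2,p5,p6,p7,p9,p11}. Unreachable: {p3,p4,p8,p10} — drop them.
Start with accepting vs non-accepting: {p2,p5,p7,p11} | {p1,p6,p9}.
On input 0, block {p2,p5,p7,p11} splits into {p2,p5} and {p7,p11}.
Split {p2,p5} by δ(·,1) → {p2} and {p5}.
Refine {p1,p6,p9} on symbol 0: members go to different blocks, giving {p1} and {p6} and {p9}.
No further refinement is possible. Final partition (6 blocks): {p2} | {p1} | {p7,p11} | {p5} | {p6} | {p9}.

6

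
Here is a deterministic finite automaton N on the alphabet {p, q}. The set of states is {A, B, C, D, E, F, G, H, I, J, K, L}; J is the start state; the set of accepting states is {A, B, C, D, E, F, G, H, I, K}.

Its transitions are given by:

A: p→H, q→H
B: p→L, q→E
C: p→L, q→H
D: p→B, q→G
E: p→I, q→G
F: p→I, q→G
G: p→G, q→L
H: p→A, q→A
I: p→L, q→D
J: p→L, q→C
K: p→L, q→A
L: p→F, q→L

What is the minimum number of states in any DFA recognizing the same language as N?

7

States {K} cannot be reached from the start state, so discard them.
Start with accepting vs non-accepting: {A,B,C,D,E,F,G,H,I} | {J,L}.
Split {A,B,C,D,E,F,G,H,I} by δ(·,p) → {A,D,E,F,G,H} and {B,C,I}.
Split {A,D,E,F,G,H} by δ(·,p) → {A,G,H} and {D,E,F}.
Refine {A,G,H} on symbol q: members go to different blocks, giving {A,H} and {G}.
On input p, block {J,L} splits into {J} and {L}.
Split {B,C,I} by δ(·,q) → {B,I} and {C}.
Stable partition: {A,H} | {J} | {B,I} | {D,E,F} | {G} | {L} | {C} — 7 equivalence classes.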